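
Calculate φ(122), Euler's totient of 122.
60

122 = 2 × 61
φ(n) = n × ∏(1 - 1/p) for each prime p dividing n
φ(122) = 122 × (1 - 1/2) × (1 - 1/61) = 60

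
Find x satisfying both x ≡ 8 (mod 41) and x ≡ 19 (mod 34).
869

Using Chinese Remainder Theorem:
M = 41 × 34 = 1394
M1 = 34, M2 = 41
y1 = 34^(-1) mod 41 = 35
y2 = 41^(-1) mod 34 = 5
x = (8×34×35 + 19×41×5) mod 1394 = 869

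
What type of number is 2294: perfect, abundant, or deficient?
deficient

Proper divisors of 2294: sum = 1 + 2 + 31 + 37 + 62 + 74 + 1147 = 1354
Since 1354 < 2294, 2294 is deficient.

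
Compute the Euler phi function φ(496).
240

496 = 2^4 × 31
φ(n) = n × ∏(1 - 1/p) for each prime p dividing n
φ(496) = 496 × (1 - 1/2) × (1 - 1/31) = 240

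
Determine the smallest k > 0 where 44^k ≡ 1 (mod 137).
68

137 is prime, so ord(44) divides φ(137) = 136.
Divisors of 136: 1, 2, 4, 8, 17, 34, 68, 136.
Repeated squaring: 44^1 ≡ 44, 44^2 ≡ 18, 44^4 ≡ 50, 44^8 ≡ 34, 44^16 ≡ 60, 44^32 ≡ 38, 44^64 ≡ 74, 44^128 ≡ 133 (mod 137).
Test 44^d mod 137 for each divisor d in increasing order:
44^1 ≡ 44
44^2 ≡ 18
44^4 ≡ 50
44^8 ≡ 34
44^17 = 44^16·44^1 ≡ 37
44^34 = 44^32·44^2 ≡ 136
44^68 = 44^64·44^4 ≡ 1  ← first divisor giving 1
The order is 68.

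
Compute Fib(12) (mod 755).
144

Matrix identity: Q^n = [[F_(n+1), F_n], [F_n, F_(n-1)]] with Q = [[1,1],[1,0]].
n = 12 = 1100₂. Square-and-multiply, entries mod 755:
Q^1 = [[1,1],[1,0]]
Q^3 = (Q^1)²·Q = [[3,2],[2,1]]
Q^6 = (Q^3)² = [[13,8],[8,5]]
Q^12 = (Q^6)² = [[233,144],[144,89]]
F_12 mod 755 = Q^12[0][1] = 144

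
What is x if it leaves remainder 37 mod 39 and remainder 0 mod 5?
115

Using Chinese Remainder Theorem:
M = 39 × 5 = 195
M1 = 5, M2 = 39
y1 = 5^(-1) mod 39 = 8
y2 = 39^(-1) mod 5 = 4
x = (37×5×8 + 0×39×4) mod 195 = 115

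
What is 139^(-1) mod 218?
149

gcd(139, 218) = 1, so the inverse exists.
Extended Euclidean algorithm on (218, 139):
218 = 1 × 139 + 79  ⟹  79 = (1)·218 + (-1)·139
139 = 1 × 79 + 60  ⟹  60 = (-1)·218 + (2)·139
79 = 1 × 60 + 19  ⟹  19 = (2)·218 + (-3)·139
60 = 3 × 19 + 3  ⟹  3 = (-7)·218 + (11)·139
19 = 6 × 3 + 1  ⟹  1 = (44)·218 + (-69)·139
So (-69)·139 ≡ 1 (mod 218), i.e. 139^(-1) ≡ -69 ≡ 149 (mod 218).
Check: 139 × 149 = 20711 ≡ 1 (mod 218)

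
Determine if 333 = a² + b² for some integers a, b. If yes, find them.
3² + 18² (a=3, b=18)

Factorization: 333 = 3^2 × 37
By Fermat: n is sum of two squares iff every prime p ≡ 3 (mod 4) appears to even power.
All primes ≡ 3 (mod 4) appear to even power.
Search a = 0, 1, 2, … for 333 - a² a perfect square: first hit at a = 3: 333 - 9 = 324 = 18².
333 = 3² + 18² = 9 + 324 ✓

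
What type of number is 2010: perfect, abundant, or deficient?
abundant

Proper divisors of 2010: sum = 1 + 2 + 3 + 5 + 6 + 10 + 15 + 30 + 67 + 134 + 201 + 335 + 402 + 670 + 1005 = 2886
Since 2886 > 2010, 2010 is abundant.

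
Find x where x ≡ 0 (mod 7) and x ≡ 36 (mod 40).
196

Using Chinese Remainder Theorem:
M = 7 × 40 = 280
M1 = 40, M2 = 7
y1 = 40^(-1) mod 7 = 3
y2 = 7^(-1) mod 40 = 23
x = (0×40×3 + 36×7×23) mod 280 = 196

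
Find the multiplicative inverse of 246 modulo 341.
201

gcd(246, 341) = 1, so the inverse exists.
Extended Euclidean algorithm on (341, 246):
341 = 1 × 246 + 95  ⟹  95 = (1)·341 + (-1)·246
246 = 2 × 95 + 56  ⟹  56 = (-2)·341 + (3)·246
95 = 1 × 56 + 39  ⟹  39 = (3)·341 + (-4)·246
56 = 1 × 39 + 17  ⟹  17 = (-5)·341 + (7)·246
39 = 2 × 17 + 5  ⟹  5 = (13)·341 + (-18)·246
17 = 3 × 5 + 2  ⟹  2 = (-44)·341 + (61)·246
5 = 2 × 2 + 1  ⟹  1 = (101)·341 + (-140)·246
So (-140)·246 ≡ 1 (mod 341), i.e. 246^(-1) ≡ -140 ≡ 201 (mod 341).
Check: 246 × 201 = 49446 ≡ 1 (mod 341)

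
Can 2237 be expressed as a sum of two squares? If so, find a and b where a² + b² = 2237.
11² + 46² (a=11, b=46)

Factorization: 2237 = 2237
By Fermat: n is sum of two squares iff every prime p ≡ 3 (mod 4) appears to even power.
All primes ≡ 3 (mod 4) appear to even power.
Search a = 0, 1, 2, … for 2237 - a² a perfect square: first hit at a = 11: 2237 - 121 = 2116 = 46².
2237 = 11² + 46² = 121 + 2116 ✓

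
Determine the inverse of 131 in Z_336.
59

gcd(131, 336) = 1, so the inverse exists.
Extended Euclidean algorithm on (336, 131):
336 = 2 × 131 + 74  ⟹  74 = (1)·336 + (-2)·131
131 = 1 × 74 + 57  ⟹  57 = (-1)·336 + (3)·131
74 = 1 × 57 + 17  ⟹  17 = (2)·336 + (-5)·131
57 = 3 × 17 + 6  ⟹  6 = (-7)·336 + (18)·131
17 = 2 × 6 + 5  ⟹  5 = (16)·336 + (-41)·131
6 = 1 × 5 + 1  ⟹  1 = (-23)·336 + (59)·131
So (59)·131 ≡ 1 (mod 336), i.e. 131^(-1) ≡ 59 (mod 336).
Check: 131 × 59 = 7729 ≡ 1 (mod 336)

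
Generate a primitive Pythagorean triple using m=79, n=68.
(1617, 10744, 10865)

Euclid's formula: a = m² - n², b = 2mn, c = m² + n²
m = 79, n = 68
a = 79² - 68² = 6241 - 4624 = 1617
b = 2 × 79 × 68 = 10744
c = 79² + 68² = 6241 + 4624 = 10865
Verification: 1617² + 10744² = 2614689 + 115433536 = 118048225 = 10865² ✓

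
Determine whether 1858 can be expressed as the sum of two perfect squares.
3² + 43² (a=3, b=43)

Factorization: 1858 = 2 × 929
By Fermat: n is sum of two squares iff every prime p ≡ 3 (mod 4) appears to even power.
All primes ≡ 3 (mod 4) appear to even power.
Search a = 0, 1, 2, … for 1858 - a² a perfect square: first hit at a = 3: 1858 - 9 = 1849 = 43².
1858 = 3² + 43² = 9 + 1849 ✓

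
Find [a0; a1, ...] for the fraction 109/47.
[2; 3, 7, 2]

Euclidean algorithm steps:
109 = 2 × 47 + 15
47 = 3 × 15 + 2
15 = 7 × 2 + 1
2 = 2 × 1 + 0
Continued fraction: [2; 3, 7, 2]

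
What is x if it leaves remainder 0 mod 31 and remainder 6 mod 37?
1116

Using Chinese Remainder Theorem:
M = 31 × 37 = 1147
M1 = 37, M2 = 31
y1 = 37^(-1) mod 31 = 26
y2 = 31^(-1) mod 37 = 6
x = (0×37×26 + 6×31×6) mod 1147 = 1116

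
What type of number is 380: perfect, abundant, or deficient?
abundant

Proper divisors of 380: sum = 1 + 2 + 4 + 5 + 10 + 19 + 20 + 38 + 76 + 95 + 190 = 460
Since 460 > 380, 380 is abundant.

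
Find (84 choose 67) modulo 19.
0

Using Lucas' theorem:
Write n=84 and k=67 in base 19:
n in base 19: [4, 8]
k in base 19: [3, 10]
C(84,67) mod 19 = ∏ C(n_i, k_i) mod 19
Digit binomials (mod 19): C(4,3) = 4; C(8,10) = 0 (k_i > n_i)
Product: 4 × 0 = 0 ≡ 0 (mod 19)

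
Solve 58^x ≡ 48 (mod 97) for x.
82

Baby-step giant-step with step n = ⌈√97⌉ = 10.
Baby steps 58^j mod 97 (j:value) for j=0..9: 0:1, 1:58, 2:66, 3:45, 4:88, 5:60, 6:85, 7:80, 8:81, 9:42.
Giant-step multiplier: 58^(-10) ≡ 58^(96-10) = 58^86 ≡ 53 (mod 97).
Giant steps γ_i = 48·53^i mod 97: γ_0=48, γ_1=22, γ_2=2, γ_3=9, γ_4=89, γ_5=61, γ_6=32, γ_7=47, γ_8=66 (in table at j=2).
x = i·n + j = 8·10 + 2 = 82.
Check: 58^82 ≡ 48 (mod 97).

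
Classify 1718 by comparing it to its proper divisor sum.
deficient

Proper divisors of 1718: sum = 1 + 2 + 859 = 862
Since 862 < 1718, 1718 is deficient.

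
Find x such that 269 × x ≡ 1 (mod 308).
229

gcd(269, 308) = 1, so the inverse exists.
Extended Euclidean algorithm on (308, 269):
308 = 1 × 269 + 39  ⟹  39 = (1)·308 + (-1)·269
269 = 6 × 39 + 35  ⟹  35 = (-6)·308 + (7)·269
39 = 1 × 35 + 4  ⟹  4 = (7)·308 + (-8)·269
35 = 8 × 4 + 3  ⟹  3 = (-62)·308 + (71)·269
4 = 1 × 3 + 1  ⟹  1 = (69)·308 + (-79)·269
So (-79)·269 ≡ 1 (mod 308), i.e. 269^(-1) ≡ -79 ≡ 229 (mod 308).
Check: 269 × 229 = 61601 ≡ 1 (mod 308)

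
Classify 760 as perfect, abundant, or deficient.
abundant

Proper divisors of 760: sum = 1 + 2 + 4 + 5 + 8 + 10 + 19 + 20 + 38 + 40 + 76 + 95 + 152 + 190 + 380 = 1040
Since 1040 > 760, 760 is abundant.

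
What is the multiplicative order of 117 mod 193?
64

193 is prime, so ord(117) divides φ(193) = 192.
Divisors of 192: 1, 2, 3, 4, 6, 8, 12, 16, 24, 32, 48, 64, 96, 192.
Repeated squaring: 117^1 ≡ 117, 117^2 ≡ 179, 117^4 ≡ 3, 117^8 ≡ 9, 117^16 ≡ 81, 117^32 ≡ 192, 117^64 ≡ 1, 117^128 ≡ 1 (mod 193).
Test 117^d mod 193 for each divisor d in increasing order:
117^1 ≡ 117
117^2 ≡ 179
117^3 = 117^2·117^1 ≡ 99
117^4 ≡ 3
117^6 = 117^4·117^2 ≡ 151
117^8 ≡ 9
117^12 = 117^8·117^4 ≡ 27
117^16 ≡ 81
117^24 = 117^16·117^8 ≡ 150
117^32 ≡ 192
117^48 = 117^32·117^16 ≡ 112
117^64 ≡ 1  ← first divisor giving 1
The order is 64.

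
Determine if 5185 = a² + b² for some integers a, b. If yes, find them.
1² + 72² (a=1, b=72)

Factorization: 5185 = 5 × 17 × 61
By Fermat: n is sum of two squares iff every prime p ≡ 3 (mod 4) appears to even power.
All primes ≡ 3 (mod 4) appear to even power.
Search a = 0, 1, 2, … for 5185 - a² a perfect square: first hit at a = 1: 5185 - 1 = 5184 = 72².
5185 = 1² + 72² = 1 + 5184 ✓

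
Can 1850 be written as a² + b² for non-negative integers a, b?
1² + 43² (a=1, b=43)

Factorization: 1850 = 2 × 5^2 × 37
By Fermat: n is sum of two squares iff every prime p ≡ 3 (mod 4) appears to even power.
All primes ≡ 3 (mod 4) appear to even power.
Search a = 0, 1, 2, … for 1850 - a² a perfect square: first hit at a = 1: 1850 - 1 = 1849 = 43².
1850 = 1² + 43² = 1 + 1849 ✓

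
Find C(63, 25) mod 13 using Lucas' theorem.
0

Using Lucas' theorem:
Write n=63 and k=25 in base 13:
n in base 13: [4, 11]
k in base 13: [1, 12]
C(63,25) mod 13 = ∏ C(n_i, k_i) mod 13
Digit binomials (mod 13): C(4,1) = 4; C(11,12) = 0 (k_i > n_i)
Product: 4 × 0 = 0 ≡ 0 (mod 13)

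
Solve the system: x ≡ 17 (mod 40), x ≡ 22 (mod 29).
457

Using Chinese Remainder Theorem:
M = 40 × 29 = 1160
M1 = 29, M2 = 40
y1 = 29^(-1) mod 40 = 29
y2 = 40^(-1) mod 29 = 8
x = (17×29×29 + 22×40×8) mod 1160 = 457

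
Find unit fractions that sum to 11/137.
1/13 + 1/297 + 1/528957

Greedy algorithm:
11/137: ceiling(137/11) = 13, use 1/13
6/1781: ceiling(1781/6) = 297, use 1/297
1/528957: ceiling(528957/1) = 528957, use 1/528957
Result: 11/137 = 1/13 + 1/297 + 1/528957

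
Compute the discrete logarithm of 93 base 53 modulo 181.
35

Baby-step giant-step with step n = ⌈√181⌉ = 14.
Baby steps 53^j mod 181 (j:value) for j=0..13: 0:1, 1:53, 2:94, 3:95, 4:148, 5:61, 6:156, 7:123, 8:3, 9:159, 10:101, 11:104, 12:82, 13:2.
Giant-step multiplier: 53^(-14) ≡ 53^(180-14) = 53^166 ≡ 111 (mod 181).
Giant steps γ_i = 93·111^i mod 181: γ_0=93, γ_1=6, γ_2=123 (in table at j=7).
x = i·n + j = 2·14 + 7 = 35.
Check: 53^35 ≡ 93 (mod 181).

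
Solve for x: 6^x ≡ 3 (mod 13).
8

Baby-step giant-step with step n = ⌈√13⌉ = 4.
Baby steps 6^j mod 13 (j:value) for j=0..3: 0:1, 1:6, 2:10, 3:8.
Giant-step multiplier: 6^(-4) ≡ 6^(12-4) = 6^8 ≡ 3 (mod 13).
Giant steps γ_i = 3·3^i mod 13: γ_0=3, γ_1=9, γ_2=1 (in table at j=0).
x = i·n + j = 2·4 + 0 = 8.
Check: 6^8 ≡ 3 (mod 13).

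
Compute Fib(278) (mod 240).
89

Matrix identity: Q^n = [[F_(n+1), F_n], [F_n, F_(n-1)]] with Q = [[1,1],[1,0]].
n = 278 = 100010110₂. Square-and-multiply, entries mod 240:
Q^1 = [[1,1],[1,0]]
Q^2 = (Q^1)² = [[2,1],[1,1]]
Q^4 = (Q^2)² = [[5,3],[3,2]]
Q^8 = (Q^4)² = [[34,21],[21,13]]
Q^17 = (Q^8)²·Q = [[184,157],[157,27]]
Q^34 = (Q^17)² = [[185,7],[7,178]]
Q^69 = (Q^34)²·Q = [[95,194],[194,141]]
Q^139 = (Q^69)²·Q = [[45,101],[101,184]]
Q^278 = (Q^139)² = [[226,89],[89,137]]
F_278 mod 240 = Q^278[0][1] = 89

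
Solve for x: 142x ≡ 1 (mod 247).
207

gcd(142, 247) = 1, so the inverse exists.
Extended Euclidean algorithm on (247, 142):
247 = 1 × 142 + 105  ⟹  105 = (1)·247 + (-1)·142
142 = 1 × 105 + 37  ⟹  37 = (-1)·247 + (2)·142
105 = 2 × 37 + 31  ⟹  31 = (3)·247 + (-5)·142
37 = 1 × 31 + 6  ⟹  6 = (-4)·247 + (7)·142
31 = 5 × 6 + 1  ⟹  1 = (23)·247 + (-40)·142
So (-40)·142 ≡ 1 (mod 247), i.e. 142^(-1) ≡ -40 ≡ 207 (mod 247).
Check: 142 × 207 = 29394 ≡ 1 (mod 247)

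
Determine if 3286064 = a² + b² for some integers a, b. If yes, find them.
Not possible

Factorization: 3286064 = 2^4 × 59^3
By Fermat: n is sum of two squares iff every prime p ≡ 3 (mod 4) appears to even power.
Prime(s) ≡ 3 (mod 4) with odd exponent: [(59, 3)]
Therefore 3286064 cannot be expressed as a² + b².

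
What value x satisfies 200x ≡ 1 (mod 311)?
14

gcd(200, 311) = 1, so the inverse exists.
Extended Euclidean algorithm on (311, 200):
311 = 1 × 200 + 111  ⟹  111 = (1)·311 + (-1)·200
200 = 1 × 111 + 89  ⟹  89 = (-1)·311 + (2)·200
111 = 1 × 89 + 22  ⟹  22 = (2)·311 + (-3)·200
89 = 4 × 22 + 1  ⟹  1 = (-9)·311 + (14)·200
So (14)·200 ≡ 1 (mod 311), i.e. 200^(-1) ≡ 14 (mod 311).
Check: 200 × 14 = 2800 ≡ 1 (mod 311)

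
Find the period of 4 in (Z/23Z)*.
11

23 is prime, so ord(4) divides φ(23) = 22.
Divisors of 22: 1, 2, 11, 22.
Repeated squaring: 4^1 ≡ 4, 4^2 ≡ 16, 4^4 ≡ 3, 4^8 ≡ 9, 4^16 ≡ 12 (mod 23).
Test 4^d mod 23 for each divisor d in increasing order:
4^1 ≡ 4
4^2 ≡ 16
4^11 = 4^8·4^2·4^1 ≡ 1  ← first divisor giving 1
The order is 11.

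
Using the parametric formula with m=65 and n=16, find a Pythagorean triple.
(3969, 2080, 4481)

Euclid's formula: a = m² - n², b = 2mn, c = m² + n²
m = 65, n = 16
a = 65² - 16² = 4225 - 256 = 3969
b = 2 × 65 × 16 = 2080
c = 65² + 16² = 4225 + 256 = 4481
Verification: 3969² + 2080² = 15752961 + 4326400 = 20079361 = 4481² ✓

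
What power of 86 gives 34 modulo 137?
64

Baby-step giant-step with step n = ⌈√137⌉ = 12.
Baby steps 86^j mod 137 (j:value) for j=0..11: 0:1, 1:86, 2:135, 3:102, 4:4, 5:70, 6:129, 7:134, 8:16, 9:6, 10:105, 11:125.
Giant-step multiplier: 86^(-12) ≡ 86^(136-12) = 86^124 ≡ 15 (mod 137).
Giant steps γ_i = 34·15^i mod 137: γ_0=34, γ_1=99, γ_2=115, γ_3=81, γ_4=119, γ_5=4 (in table at j=4).
x = i·n + j = 5·12 + 4 = 64.
Check: 86^64 ≡ 34 (mod 137).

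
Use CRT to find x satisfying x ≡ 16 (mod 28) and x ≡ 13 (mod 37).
716

Using Chinese Remainder Theorem:
M = 28 × 37 = 1036
M1 = 37, M2 = 28
y1 = 37^(-1) mod 28 = 25
y2 = 28^(-1) mod 37 = 4
x = (16×37×25 + 13×28×4) mod 1036 = 716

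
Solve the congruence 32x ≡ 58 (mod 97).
x ≡ 20 (mod 97)

gcd(32, 97) = 1, which divides 58, so solutions exist.
Find 32^(-1) mod 97 by the extended Euclidean algorithm:
97 = 3 × 32 + 1  ⟹  1 = (1)·97 + (-3)·32
So (-3)·32 ≡ 1 (mod 97), i.e. 32^(-1) ≡ -3 ≡ 94 (mod 97).
x ≡ 94 × 58 = 5452 ≡ 20 (mod 97).
Check: 32 × 20 = 640 ≡ 58 (mod 97).
Unique solution: x ≡ 20 (mod 97)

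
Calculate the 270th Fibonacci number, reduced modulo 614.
8

Matrix identity: Q^n = [[F_(n+1), F_n], [F_n, F_(n-1)]] with Q = [[1,1],[1,0]].
n = 270 = 100001110₂. Square-and-multiply, entries mod 614:
Q^1 = [[1,1],[1,0]]
Q^2 = (Q^1)² = [[2,1],[1,1]]
Q^4 = (Q^2)² = [[5,3],[3,2]]
Q^8 = (Q^4)² = [[34,21],[21,13]]
Q^16 = (Q^8)² = [[369,373],[373,610]]
Q^33 = (Q^16)²·Q = [[55,218],[218,451]]
Q^67 = (Q^33)²·Q = [[603,201],[201,402]]
Q^135 = (Q^67)²·Q = [[611,612],[612,613]]
Q^270 = (Q^135)² = [[13,8],[8,5]]
F_270 mod 614 = Q^270[0][1] = 8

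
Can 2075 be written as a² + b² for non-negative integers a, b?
Not possible

Factorization: 2075 = 5^2 × 83
By Fermat: n is sum of two squares iff every prime p ≡ 3 (mod 4) appears to even power.
Prime(s) ≡ 3 (mod 4) with odd exponent: [(83, 1)]
Therefore 2075 cannot be expressed as a² + b².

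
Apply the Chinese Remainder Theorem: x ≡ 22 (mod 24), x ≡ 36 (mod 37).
406

Using Chinese Remainder Theorem:
M = 24 × 37 = 888
M1 = 37, M2 = 24
y1 = 37^(-1) mod 24 = 13
y2 = 24^(-1) mod 37 = 17
x = (22×37×13 + 36×24×17) mod 888 = 406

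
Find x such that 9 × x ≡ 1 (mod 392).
305

gcd(9, 392) = 1, so the inverse exists.
Extended Euclidean algorithm on (392, 9):
392 = 43 × 9 + 5  ⟹  5 = (1)·392 + (-43)·9
9 = 1 × 5 + 4  ⟹  4 = (-1)·392 + (44)·9
5 = 1 × 4 + 1  ⟹  1 = (2)·392 + (-87)·9
So (-87)·9 ≡ 1 (mod 392), i.e. 9^(-1) ≡ -87 ≡ 305 (mod 392).
Check: 9 × 305 = 2745 ≡ 1 (mod 392)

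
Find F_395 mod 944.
89

Matrix identity: Q^n = [[F_(n+1), F_n], [F_n, F_(n-1)]] with Q = [[1,1],[1,0]].
n = 395 = 110001011₂. Square-and-multiply, entries mod 944:
Q^1 = [[1,1],[1,0]]
Q^3 = (Q^1)²·Q = [[3,2],[2,1]]
Q^6 = (Q^3)² = [[13,8],[8,5]]
Q^12 = (Q^6)² = [[233,144],[144,89]]
Q^24 = (Q^12)² = [[449,112],[112,337]]
Q^49 = (Q^24)²·Q = [[97,801],[801,240]]
Q^98 = (Q^49)² = [[594,897],[897,641]]
Q^197 = (Q^98)²·Q = [[584,101],[101,483]]
Q^395 = (Q^197)²·Q = [[240,89],[89,151]]
F_395 mod 944 = Q^395[0][1] = 89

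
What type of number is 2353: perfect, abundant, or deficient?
deficient

Proper divisors of 2353: sum = 1 + 13 + 181 = 195
Since 195 < 2353, 2353 is deficient.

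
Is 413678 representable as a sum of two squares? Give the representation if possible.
Not possible

Factorization: 413678 = 2 × 17 × 23^3
By Fermat: n is sum of two squares iff every prime p ≡ 3 (mod 4) appears to even power.
Prime(s) ≡ 3 (mod 4) with odd exponent: [(23, 3)]
Therefore 413678 cannot be expressed as a² + b².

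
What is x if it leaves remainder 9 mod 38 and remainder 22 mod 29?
921

Using Chinese Remainder Theorem:
M = 38 × 29 = 1102
M1 = 29, M2 = 38
y1 = 29^(-1) mod 38 = 21
y2 = 38^(-1) mod 29 = 13
x = (9×29×21 + 22×38×13) mod 1102 = 921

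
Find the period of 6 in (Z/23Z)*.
11

23 is prime, so ord(6) divides φ(23) = 22.
Divisors of 22: 1, 2, 11, 22.
Repeated squaring: 6^1 ≡ 6, 6^2 ≡ 13, 6^4 ≡ 8, 6^8 ≡ 18, 6^16 ≡ 2 (mod 23).
Test 6^d mod 23 for each divisor d in increasing order:
6^1 ≡ 6
6^2 ≡ 13
6^11 = 6^8·6^2·6^1 ≡ 1  ← first divisor giving 1
The order is 11.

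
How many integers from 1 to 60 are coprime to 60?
16

60 = 2^2 × 3 × 5
φ(n) = n × ∏(1 - 1/p) for each prime p dividing n
φ(60) = 60 × (1 - 1/2) × (1 - 1/3) × (1 - 1/5) = 16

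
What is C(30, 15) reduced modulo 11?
8

Using Lucas' theorem:
Write n=30 and k=15 in base 11:
n in base 11: [2, 8]
k in base 11: [1, 4]
C(30,15) mod 11 = ∏ C(n_i, k_i) mod 11
Digit binomials (mod 11): C(2,1) = 2; C(8,4) = 70 ≡ 4
Product: 2 × 4 = 8 ≡ 8 (mod 11)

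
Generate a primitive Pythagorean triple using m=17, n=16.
(33, 544, 545)

Euclid's formula: a = m² - n², b = 2mn, c = m² + n²
m = 17, n = 16
a = 17² - 16² = 289 - 256 = 33
b = 2 × 17 × 16 = 544
c = 17² + 16² = 289 + 256 = 545
Verification: 33² + 544² = 1089 + 295936 = 297025 = 545² ✓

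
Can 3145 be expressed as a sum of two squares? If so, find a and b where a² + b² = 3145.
3² + 56² (a=3, b=56)

Factorization: 3145 = 5 × 17 × 37
By Fermat: n is sum of two squares iff every prime p ≡ 3 (mod 4) appears to even power.
All primes ≡ 3 (mod 4) appear to even power.
Search a = 0, 1, 2, … for 3145 - a² a perfect square: first hit at a = 3: 3145 - 9 = 3136 = 56².
3145 = 3² + 56² = 9 + 3136 ✓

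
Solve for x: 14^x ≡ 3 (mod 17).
9

Baby-step giant-step with step n = ⌈√17⌉ = 5.
Baby steps 14^j mod 17 (j:value) for j=0..4: 0:1, 1:14, 2:9, 3:7, 4:13.
Giant-step multiplier: 14^(-5) ≡ 14^(16-5) = 14^11 ≡ 10 (mod 17).
Giant steps γ_i = 3·10^i mod 17: γ_0=3, γ_1=13 (in table at j=4).
x = i·n + j = 1·5 + 4 = 9.
Check: 14^9 ≡ 3 (mod 17).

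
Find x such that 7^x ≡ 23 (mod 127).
115

Baby-step giant-step with step n = ⌈√127⌉ = 12.
Baby steps 7^j mod 127 (j:value) for j=0..11: 0:1, 1:7, 2:49, 3:89, 4:115, 5:43, 6:47, 7:75, 8:17, 9:119, 10:71, 11:116.
Giant-step multiplier: 7^(-12) ≡ 7^(126-12) = 7^114 ≡ 94 (mod 127).
Giant steps γ_i = 23·94^i mod 127: γ_0=23, γ_1=3, γ_2=28, γ_3=92, γ_4=12, γ_5=112, γ_6=114, γ_7=48, γ_8=67, γ_9=75 (in table at j=7).
x = i·n + j = 9·12 + 7 = 115.
Check: 7^115 ≡ 23 (mod 127).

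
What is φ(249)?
164

249 = 3 × 83
φ(n) = n × ∏(1 - 1/p) for each prime p dividing n
φ(249) = 249 × (1 - 1/3) × (1 - 1/83) = 164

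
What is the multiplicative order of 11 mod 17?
16

17 is prime, so ord(11) divides φ(17) = 16.
Divisors of 16: 1, 2, 4, 8, 16.
Repeated squaring: 11^1 ≡ 11, 11^2 ≡ 2, 11^4 ≡ 4, 11^8 ≡ 16, 11^16 ≡ 1 (mod 17).
Test 11^d mod 17 for each divisor d in increasing order:
11^1 ≡ 11
11^2 ≡ 2
11^4 ≡ 4
11^8 ≡ 16
11^16 ≡ 1  ← first divisor giving 1
The order is 16.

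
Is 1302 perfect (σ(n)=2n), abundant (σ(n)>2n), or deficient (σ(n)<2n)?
abundant

Proper divisors of 1302: sum = 1 + 2 + 3 + 6 + 7 + 14 + 21 + 31 + 42 + 62 + 93 + 186 + 217 + 434 + 651 = 1770
Since 1770 > 1302, 1302 is abundant.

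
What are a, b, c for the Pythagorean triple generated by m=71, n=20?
(4641, 2840, 5441)

Euclid's formula: a = m² - n², b = 2mn, c = m² + n²
m = 71, n = 20
a = 71² - 20² = 5041 - 400 = 4641
b = 2 × 71 × 20 = 2840
c = 71² + 20² = 5041 + 400 = 5441
Verification: 4641² + 2840² = 21538881 + 8065600 = 29604481 = 5441² ✓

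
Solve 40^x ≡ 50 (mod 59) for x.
53

Baby-step giant-step with step n = ⌈√59⌉ = 8.
Baby steps 40^j mod 59 (j:value) for j=0..7: 0:1, 1:40, 2:7, 3:44, 4:49, 5:13, 6:48, 7:32.
Giant-step multiplier: 40^(-8) ≡ 40^(58-8) = 40^50 ≡ 36 (mod 59).
Giant steps γ_i = 50·36^i mod 59: γ_0=50, γ_1=30, γ_2=18, γ_3=58, γ_4=23, γ_5=2, γ_6=13 (in table at j=5).
x = i·n + j = 6·8 + 5 = 53.
Check: 40^53 ≡ 50 (mod 59).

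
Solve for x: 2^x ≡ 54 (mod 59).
35

Baby-step giant-step with step n = ⌈√59⌉ = 8.
Baby steps 2^j mod 59 (j:value) for j=0..7: 0:1, 1:2, 2:4, 3:8, 4:16, 5:32, 6:5, 7:10.
Giant-step multiplier: 2^(-8) ≡ 2^(58-8) = 2^50 ≡ 3 (mod 59).
Giant steps γ_i = 54·3^i mod 59: γ_0=54, γ_1=44, γ_2=14, γ_3=42, γ_4=8 (in table at j=3).
x = i·n + j = 4·8 + 3 = 35.
Check: 2^35 ≡ 54 (mod 59).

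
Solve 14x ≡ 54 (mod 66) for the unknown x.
x ≡ 18 (mod 33)

gcd(14, 66) = 2, which divides 54, so solutions exist.
Divide through by 2: 7x ≡ 27 (mod 33).
Find 7^(-1) mod 33 by the extended Euclidean algorithm:
33 = 4 × 7 + 5  ⟹  5 = (1)·33 + (-4)·7
7 = 1 × 5 + 2  ⟹  2 = (-1)·33 + (5)·7
5 = 2 × 2 + 1  ⟹  1 = (3)·33 + (-14)·7
So (-14)·7 ≡ 1 (mod 33), i.e. 7^(-1) ≡ -14 ≡ 19 (mod 33).
x ≡ 19 × 27 = 513 ≡ 18 (mod 33).
Check: 14 × 18 = 252 ≡ 54 (mod 66).
x ≡ 18 (mod 33), giving 2 solutions mod 66.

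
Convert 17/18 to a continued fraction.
[0; 1, 17]

Euclidean algorithm steps:
17 = 0 × 18 + 17
18 = 1 × 17 + 1
17 = 17 × 1 + 0
Continued fraction: [0; 1, 17]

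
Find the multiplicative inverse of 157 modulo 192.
181

gcd(157, 192) = 1, so the inverse exists.
Extended Euclidean algorithm on (192, 157):
192 = 1 × 157 + 35  ⟹  35 = (1)·192 + (-1)·157
157 = 4 × 35 + 17  ⟹  17 = (-4)·192 + (5)·157
35 = 2 × 17 + 1  ⟹  1 = (9)·192 + (-11)·157
So (-11)·157 ≡ 1 (mod 192), i.e. 157^(-1) ≡ -11 ≡ 181 (mod 192).
Check: 157 × 181 = 28417 ≡ 1 (mod 192)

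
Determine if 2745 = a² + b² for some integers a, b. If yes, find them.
12² + 51² (a=12, b=51)

Factorization: 2745 = 3^2 × 5 × 61
By Fermat: n is sum of two squares iff every prime p ≡ 3 (mod 4) appears to even power.
All primes ≡ 3 (mod 4) appear to even power.
Search a = 0, 1, 2, … for 2745 - a² a perfect square: first hit at a = 12: 2745 - 144 = 2601 = 51².
2745 = 12² + 51² = 144 + 2601 ✓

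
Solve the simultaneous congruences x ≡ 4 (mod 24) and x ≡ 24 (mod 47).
964

Using Chinese Remainder Theorem:
M = 24 × 47 = 1128
M1 = 47, M2 = 24
y1 = 47^(-1) mod 24 = 23
y2 = 24^(-1) mod 47 = 2
x = (4×47×23 + 24×24×2) mod 1128 = 964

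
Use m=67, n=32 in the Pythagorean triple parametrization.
(3465, 4288, 5513)

Euclid's formula: a = m² - n², b = 2mn, c = m² + n²
m = 67, n = 32
a = 67² - 32² = 4489 - 1024 = 3465
b = 2 × 67 × 32 = 4288
c = 67² + 32² = 4489 + 1024 = 5513
Verification: 3465² + 4288² = 12006225 + 18386944 = 30393169 = 5513² ✓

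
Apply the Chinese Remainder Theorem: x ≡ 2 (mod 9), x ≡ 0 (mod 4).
20

Using Chinese Remainder Theorem:
M = 9 × 4 = 36
M1 = 4, M2 = 9
y1 = 4^(-1) mod 9 = 7
y2 = 9^(-1) mod 4 = 1
x = (2×4×7 + 0×9×1) mod 36 = 20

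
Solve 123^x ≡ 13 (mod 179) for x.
16

Baby-step giant-step with step n = ⌈√179⌉ = 14.
Baby steps 123^j mod 179 (j:value) for j=0..13: 0:1, 1:123, 2:93, 3:162, 4:57, 5:30, 6:110, 7:105, 8:27, 9:99, 10:5, 11:78, 12:107, 13:94.
Giant-step multiplier: 123^(-14) ≡ 123^(178-14) = 123^164 ≡ 76 (mod 179).
Giant steps γ_i = 13·76^i mod 179: γ_0=13, γ_1=93 (in table at j=2).
x = i·n + j = 1·14 + 2 = 16.
Check: 123^16 ≡ 13 (mod 179).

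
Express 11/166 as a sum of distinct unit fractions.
1/16 + 1/266 + 1/176624

Greedy algorithm:
11/166: ceiling(166/11) = 16, use 1/16
5/1328: ceiling(1328/5) = 266, use 1/266
1/176624: ceiling(176624/1) = 176624, use 1/176624
Result: 11/166 = 1/16 + 1/266 + 1/176624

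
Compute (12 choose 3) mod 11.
0

Using Lucas' theorem:
Write n=12 and k=3 in base 11:
n in base 11: [1, 1]
k in base 11: [0, 3]
C(12,3) mod 11 = ∏ C(n_i, k_i) mod 11
Digit binomials (mod 11): C(1,0) = 1; C(1,3) = 0 (k_i > n_i)
Product: 1 × 0 = 0 ≡ 0 (mod 11)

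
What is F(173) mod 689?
70

Matrix identity: Q^n = [[F_(n+1), F_n], [F_n, F_(n-1)]] with Q = [[1,1],[1,0]].
n = 173 = 10101101₂. Square-and-multiply, entries mod 689:
Q^1 = [[1,1],[1,0]]
Q^2 = (Q^1)² = [[2,1],[1,1]]
Q^5 = (Q^2)²·Q = [[8,5],[5,3]]
Q^10 = (Q^5)² = [[89,55],[55,34]]
Q^21 = (Q^10)²·Q = [[486,611],[611,564]]
Q^43 = (Q^21)²·Q = [[532,441],[441,91]]
Q^86 = (Q^43)² = [[28,521],[521,196]]
Q^173 = (Q^86)²·Q = [[333,70],[70,263]]
F_173 mod 689 = Q^173[0][1] = 70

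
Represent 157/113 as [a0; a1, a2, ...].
[1; 2, 1, 1, 3, 6]

Euclidean algorithm steps:
157 = 1 × 113 + 44
113 = 2 × 44 + 25
44 = 1 × 25 + 19
25 = 1 × 19 + 6
19 = 3 × 6 + 1
6 = 6 × 1 + 0
Continued fraction: [1; 2, 1, 1, 3, 6]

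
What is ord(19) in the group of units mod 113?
112

113 is prime, so ord(19) divides φ(113) = 112.
Divisors of 112: 1, 2, 4, 7, 8, 14, 16, 28, 56, 112.
Repeated squaring: 19^1 ≡ 19, 19^2 ≡ 22, 19^4 ≡ 32, 19^8 ≡ 7, 19^16 ≡ 49, 19^32 ≡ 28, 19^64 ≡ 106 (mod 113).
Test 19^d mod 113 for each divisor d in increasing order:
19^1 ≡ 19
19^2 ≡ 22
19^4 ≡ 32
19^7 = 19^4·19^2·19^1 ≡ 42
19^8 ≡ 7
19^14 = 19^8·19^4·19^2 ≡ 69
19^16 ≡ 49
19^28 = 19^16·19^8·19^4 ≡ 15
19^56 = 19^32·19^16·19^8 ≡ 112
19^112 = 19^64·19^32·19^16 ≡ 1  ← first divisor giving 1
The order is 112.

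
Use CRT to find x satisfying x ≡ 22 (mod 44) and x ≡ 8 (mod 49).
1870

Using Chinese Remainder Theorem:
M = 44 × 49 = 2156
M1 = 49, M2 = 44
y1 = 49^(-1) mod 44 = 9
y2 = 44^(-1) mod 49 = 39
x = (22×49×9 + 8×44×39) mod 2156 = 1870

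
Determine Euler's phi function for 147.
84

147 = 3 × 7^2
φ(n) = n × ∏(1 - 1/p) for each prime p dividing n
φ(147) = 147 × (1 - 1/3) × (1 - 1/7) = 84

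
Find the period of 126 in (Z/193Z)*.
32

193 is prime, so ord(126) divides φ(193) = 192.
Divisors of 192: 1, 2, 3, 4, 6, 8, 12, 16, 24, 32, 48, 64, 96, 192.
Repeated squaring: 126^1 ≡ 126, 126^2 ≡ 50, 126^4 ≡ 184, 126^8 ≡ 81, 126^16 ≡ 192, 126^32 ≡ 1, 126^64 ≡ 1, 126^128 ≡ 1 (mod 193).
Test 126^d mod 193 for each divisor d in increasing order:
126^1 ≡ 126
126^2 ≡ 50
126^3 = 126^2·126^1 ≡ 124
126^4 ≡ 184
126^6 = 126^4·126^2 ≡ 129
126^8 ≡ 81
126^12 = 126^8·126^4 ≡ 43
126^16 ≡ 192
126^24 = 126^16·126^8 ≡ 112
126^32 ≡ 1  ← first divisor giving 1
The order is 32.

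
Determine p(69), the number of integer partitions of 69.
3554345

p(n) counts ways to write n as a sum of positive integers (order ignored).
Euler's pentagonal recurrence: p(k) = p(k-1) + p(k-2) - p(k-5) - p(k-7) + p(k-12) + p(k-15) - ... (offsets j(3j∓1)/2, signs ++--, p(0)=1, p(<0)=0).
DP table for k = 0..68: p(0)=1, p(1)=1, p(2)=2, p(3)=3, p(4)=5, p(5)=7, p(6)=11, p(7)=15, p(8)=22, p(9)=30, p(10)=42, p(11)=56, p(12)=77, p(13)=101, p(14)=135, p(15)=176, p(16)=231, p(17)=297, p(18)=385, p(19)=490, p(20)=627, p(21)=792, p(22)=1002, p(23)=1255, p(24)=1575, p(25)=1958, p(26)=2436, p(27)=3010, p(28)=3718, p(29)=4565, p(30)=5604, p(31)=6842, p(32)=8349, p(33)=10143, p(34)=12310, p(35)=14883, p(36)=17977, p(37)=21637, p(38)=26015, p(39)=31185, p(40)=37338, p(41)=44583, p(42)=53174, p(43)=63261, p(44)=75175, p(45)=89134, p(46)=105558, p(47)=124754, p(48)=147273, p(49)=173525, p(50)=204226, p(51)=239943, p(52)=281589, p(53)=329931, p(54)=386155, p(55)=451276, p(56)=526823, p(57)=614154, p(58)=715220, p(59)=831820, p(60)=966467, p(61)=1121505, p(62)=1300156, p(63)=1505499, p(64)=1741630, p(65)=2012558, p(66)=2323520, p(67)=2679689, p(68)=3087735.
Final step: p(69) = p(68) + p(67) - p(64) - p(62) + p(57) + p(54) - p(47) - p(43) + p(34) + p(29) - p(18) - p(12)
= 3087735 + 2679689 - 1741630 - 1300156 + 614154 + 386155 - 124754 - 63261 + 12310 + 4565 - 385 - 77
= 3554345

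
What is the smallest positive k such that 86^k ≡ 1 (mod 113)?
112

113 is prime, so ord(86) divides φ(113) = 112.
Divisors of 112: 1, 2, 4, 7, 8, 14, 16, 28, 56, 112.
Repeated squaring: 86^1 ≡ 86, 86^2 ≡ 51, 86^4 ≡ 2, 86^8 ≡ 4, 86^16 ≡ 16, 86^32 ≡ 30, 86^64 ≡ 109 (mod 113).
Test 86^d mod 113 for each divisor d in increasing order:
86^1 ≡ 86
86^2 ≡ 51
86^4 ≡ 2
86^7 = 86^4·86^2·86^1 ≡ 71
86^8 ≡ 4
86^14 = 86^8·86^4·86^2 ≡ 69
86^16 ≡ 16
86^28 = 86^16·86^8·86^4 ≡ 15
86^56 = 86^32·86^16·86^8 ≡ 112
86^112 = 86^64·86^32·86^16 ≡ 1  ← first divisor giving 1
The order is 112.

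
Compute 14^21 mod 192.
128

Repeated squaring. Binary of 21 = 10101.
14^1 ≡ 14 (mod 192); 14^2 ≡ 4 (mod 192); 14^4 ≡ 16 (mod 192); 14^8 ≡ 64 (mod 192); 14^16 ≡ 64 (mod 192)
14^21 = 14^1 × 14^4 × 14^16 ≡ 128 (mod 192)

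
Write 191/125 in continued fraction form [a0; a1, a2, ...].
[1; 1, 1, 8, 2, 3]

Euclidean algorithm steps:
191 = 1 × 125 + 66
125 = 1 × 66 + 59
66 = 1 × 59 + 7
59 = 8 × 7 + 3
7 = 2 × 3 + 1
3 = 3 × 1 + 0
Continued fraction: [1; 1, 1, 8, 2, 3]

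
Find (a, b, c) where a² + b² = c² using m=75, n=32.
(4601, 4800, 6649)

Euclid's formula: a = m² - n², b = 2mn, c = m² + n²
m = 75, n = 32
a = 75² - 32² = 5625 - 1024 = 4601
b = 2 × 75 × 32 = 4800
c = 75² + 32² = 5625 + 1024 = 6649
Verification: 4601² + 4800² = 21169201 + 23040000 = 44209201 = 6649² ✓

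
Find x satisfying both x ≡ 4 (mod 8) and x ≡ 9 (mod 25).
84

Using Chinese Remainder Theorem:
M = 8 × 25 = 200
M1 = 25, M2 = 8
y1 = 25^(-1) mod 8 = 1
y2 = 8^(-1) mod 25 = 22
x = (4×25×1 + 9×8×22) mod 200 = 84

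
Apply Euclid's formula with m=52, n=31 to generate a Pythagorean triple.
(1743, 3224, 3665)

Euclid's formula: a = m² - n², b = 2mn, c = m² + n²
m = 52, n = 31
a = 52² - 31² = 2704 - 961 = 1743
b = 2 × 52 × 31 = 3224
c = 52² + 31² = 2704 + 961 = 3665
Verification: 1743² + 3224² = 3038049 + 10394176 = 13432225 = 3665² ✓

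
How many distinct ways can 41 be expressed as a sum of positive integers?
44583

p(n) counts ways to write n as a sum of positive integers (order ignored).
Euler's pentagonal recurrence: p(k) = p(k-1) + p(k-2) - p(k-5) - p(k-7) + p(k-12) + p(k-15) - ... (offsets j(3j∓1)/2, signs ++--, p(0)=1, p(<0)=0).
DP table for k = 0..40: p(0)=1, p(1)=1, p(2)=2, p(3)=3, p(4)=5, p(5)=7, p(6)=11, p(7)=15, p(8)=22, p(9)=30, p(10)=42, p(11)=56, p(12)=77, p(13)=101, p(14)=135, p(15)=176, p(16)=231, p(17)=297, p(18)=385, p(19)=490, p(20)=627, p(21)=792, p(22)=1002, p(23)=1255, p(24)=1575, p(25)=1958, p(26)=2436, p(27)=3010, p(28)=3718, p(29)=4565, p(30)=5604, p(31)=6842, p(32)=8349, p(33)=10143, p(34)=12310, p(35)=14883, p(36)=17977, p(37)=21637, p(38)=26015, p(39)=31185, p(40)=37338.
Final step: p(41) = p(40) + p(39) - p(36) - p(34) + p(29) + p(26) - p(19) - p(15) + p(6) + p(1)
= 37338 + 31185 - 17977 - 12310 + 4565 + 2436 - 490 - 176 + 11 + 1
= 44583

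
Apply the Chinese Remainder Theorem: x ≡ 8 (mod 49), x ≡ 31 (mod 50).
1331

Using Chinese Remainder Theorem:
M = 49 × 50 = 2450
M1 = 50, M2 = 49
y1 = 50^(-1) mod 49 = 1
y2 = 49^(-1) mod 50 = 49
x = (8×50×1 + 31×49×49) mod 2450 = 1331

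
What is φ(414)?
132

414 = 2 × 3^2 × 23
φ(n) = n × ∏(1 - 1/p) for each prime p dividing n
φ(414) = 414 × (1 - 1/2) × (1 - 1/3) × (1 - 1/23) = 132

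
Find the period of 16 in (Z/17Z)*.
2

17 is prime, so ord(16) divides φ(17) = 16.
Divisors of 16: 1, 2, 4, 8, 16.
Repeated squaring: 16^1 ≡ 16, 16^2 ≡ 1, 16^4 ≡ 1, 16^8 ≡ 1, 16^16 ≡ 1 (mod 17).
Test 16^d mod 17 for each divisor d in increasing order:
16^1 ≡ 16
16^2 ≡ 1  ← first divisor giving 1
The order is 2.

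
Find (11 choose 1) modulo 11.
0

Using Lucas' theorem:
Write n=11 and k=1 in base 11:
n in base 11: [1, 0]
k in base 11: [0, 1]
C(11,1) mod 11 = ∏ C(n_i, k_i) mod 11
Digit binomials (mod 11): C(1,0) = 1; C(0,1) = 0 (k_i > n_i)
Product: 1 × 0 = 0 ≡ 0 (mod 11)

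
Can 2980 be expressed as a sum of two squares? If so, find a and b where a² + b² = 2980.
8² + 54² (a=8, b=54)

Factorization: 2980 = 2^2 × 5 × 149
By Fermat: n is sum of two squares iff every prime p ≡ 3 (mod 4) appears to even power.
All primes ≡ 3 (mod 4) appear to even power.
Search a = 0, 1, 2, … for 2980 - a² a perfect square: first hit at a = 8: 2980 - 64 = 2916 = 54².
2980 = 8² + 54² = 64 + 2916 ✓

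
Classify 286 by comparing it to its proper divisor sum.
deficient

Proper divisors of 286: sum = 1 + 2 + 11 + 13 + 22 + 26 + 143 = 218
Since 218 < 286, 286 is deficient.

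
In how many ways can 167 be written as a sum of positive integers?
207890420102

p(n) counts ways to write n as a sum of positive integers (order ignored).
Euler's pentagonal recurrence: p(k) = p(k-1) + p(k-2) - p(k-5) - p(k-7) + p(k-12) + p(k-15) - ... (offsets j(3j∓1)/2, signs ++--, p(0)=1, p(<0)=0).
DP table for k = 0..166: p(0)=1, p(1)=1, p(2)=2, p(3)=3, p(4)=5, p(5)=7, p(6)=11, p(7)=15, p(8)=22, p(9)=30, p(10)=42, p(11)=56, p(12)=77, p(13)=101, p(14)=135, p(15)=176, p(16)=231, p(17)=297, p(18)=385, p(19)=490, p(20)=627, p(21)=792, p(22)=1002, p(23)=1255, p(24)=1575, p(25)=1958, p(26)=2436, p(27)=3010, p(28)=3718, p(29)=4565, p(30)=5604, p(31)=6842, p(32)=8349, p(33)=10143, p(34)=12310, p(35)=14883, p(36)=17977, p(37)=21637, p(38)=26015, p(39)=31185, p(40)=37338, p(41)=44583, p(42)=53174, p(43)=63261, p(44)=75175, p(45)=89134, p(46)=105558, p(47)=124754, p(48)=147273, p(49)=173525, p(50)=204226, p(51)=239943, p(52)=281589, p(53)=329931, p(54)=386155, p(55)=451276, p(56)=526823, p(57)=614154, p(58)=715220, p(59)=831820, p(60)=966467, p(61)=1121505, p(62)=1300156, p(63)=1505499, p(64)=1741630, p(65)=2012558, p(66)=2323520, p(67)=2679689, p(68)=3087735, p(69)=3554345, p(70)=4087968, p(71)=4697205, p(72)=5392783, p(73)=6185689, p(74)=7089500, p(75)=8118264, p(76)=9289091, p(77)=10619863, p(78)=12132164, p(79)=13848650, p(80)=15796476, p(81)=18004327, p(82)=20506255, p(83)=23338469, p(84)=26543660, p(85)=30167357, p(86)=34262962, p(87)=38887673, p(88)=44108109, p(89)=49995925, p(90)=56634173, p(91)=64112359, p(92)=72533807, p(93)=82010177, p(94)=92669720, p(95)=104651419, p(96)=118114304, p(97)=133230930, p(98)=150198136, p(99)=169229875, p(100)=190569292, p(101)=214481126, p(102)=241265379, p(103)=271248950, p(104)=304801365, p(105)=342325709, p(106)=384276336, p(107)=431149389, p(108)=483502844, p(109)=541946240, p(110)=607163746, p(111)=679903203, p(112)=761002156, p(113)=851376628, p(114)=952050665, p(115)=1064144451, p(116)=1188908248, p(117)=1327710076, p(118)=1482074143, p(119)=1653668665, p(120)=1844349560, p(121)=2056148051, p(122)=2291320912, p(123)=2552338241, p(124)=2841940500, p(125)=3163127352, p(126)=3519222692, p(127)=3913864295, p(128)=4351078600, p(129)=4835271870, p(130)=5371315400, p(131)=5964539504, p(132)=6620830889, p(133)=7346629512, p(134)=8149040695, p(135)=9035836076, p(136)=10015581680, p(137)=11097645016, p(138)=12292341831, p(139)=13610949895, p(140)=15065878135, p(141)=16670689208, p(142)=18440293320, p(143)=20390982757, p(144)=22540654445, p(145)=24908858009, p(146)=27517052599, p(147)=30388671978, p(148)=33549419497, p(149)=37027355200, p(150)=40853235313, p(151)=45060624582, p(152)=49686288421, p(153)=54770336324, p(154)=60356673280, p(155)=66493182097, p(156)=73232243759, p(157)=80630964769, p(158)=88751778802, p(159)=97662728555, p(160)=107438159466, p(161)=118159068427, p(162)=129913904637, p(163)=142798995930, p(164)=156919475295, p(165)=172389800255, p(166)=189334822579.
Final step: p(167) = p(166) + p(165) - p(162) - p(160) + p(155) + p(152) - p(145) - p(141) + p(132) + p(127) - p(116) - p(110) + p(97) + p(90) - p(75) - p(67) + p(50) + p(41) - p(22) - p(12)
= 189334822579 + 172389800255 - 129913904637 - 107438159466 + 66493182097 + 49686288421 - 24908858009 - 16670689208 + 6620830889 + 3913864295 - 1188908248 - 607163746 + 133230930 + 56634173 - 8118264 - 2679689 + 204226 + 44583 - 1002 - 77
= 207890420102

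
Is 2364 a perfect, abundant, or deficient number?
abundant

Proper divisors of 2364: sum = 1 + 2 + 3 + 4 + 6 + 12 + 197 + 394 + 591 + 788 + 1182 = 3180
Since 3180 > 2364, 2364 is abundant.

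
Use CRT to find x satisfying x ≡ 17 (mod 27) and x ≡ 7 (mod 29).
152

Using Chinese Remainder Theorem:
M = 27 × 29 = 783
M1 = 29, M2 = 27
y1 = 29^(-1) mod 27 = 14
y2 = 27^(-1) mod 29 = 14
x = (17×29×14 + 7×27×14) mod 783 = 152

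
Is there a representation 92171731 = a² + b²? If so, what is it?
Not possible

Factorization: 92171731 = 41 × 131^3
By Fermat: n is sum of two squares iff every prime p ≡ 3 (mod 4) appears to even power.
Prime(s) ≡ 3 (mod 4) with odd exponent: [(131, 3)]
Therefore 92171731 cannot be expressed as a² + b².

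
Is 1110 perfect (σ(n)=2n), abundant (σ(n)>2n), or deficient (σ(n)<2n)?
abundant

Proper divisors of 1110: sum = 1 + 2 + 3 + 5 + 6 + 10 + 15 + 30 + 37 + 74 + 111 + 185 + 222 + 370 + 555 = 1626
Since 1626 > 1110, 1110 is abundant.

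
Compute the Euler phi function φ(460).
176

460 = 2^2 × 5 × 23
φ(n) = n × ∏(1 - 1/p) for each prime p dividing n
φ(460) = 460 × (1 - 1/2) × (1 - 1/5) × (1 - 1/23) = 176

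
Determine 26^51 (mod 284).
176

Repeated squaring. Binary of 51 = 110011.
26^1 ≡ 26 (mod 284); 26^2 ≡ 108 (mod 284); 26^4 ≡ 20 (mod 284); 26^8 ≡ 116 (mod 284); 26^16 ≡ 108 (mod 284); 26^32 ≡ 20 (mod 284)
26^51 = 26^1 × 26^2 × 26^16 × 26^32 ≡ 176 (mod 284)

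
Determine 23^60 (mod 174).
49

Repeated squaring. Binary of 60 = 111100.
23^1 ≡ 23 (mod 174); 23^2 ≡ 7 (mod 174); 23^4 ≡ 49 (mod 174); 23^8 ≡ 139 (mod 174); 23^16 ≡ 7 (mod 174); 23^32 ≡ 49 (mod 174)
23^60 = 23^4 × 23^8 × 23^16 × 23^32 ≡ 49 (mod 174)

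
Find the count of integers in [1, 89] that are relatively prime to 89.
88

89 = 89
φ(n) = n × ∏(1 - 1/p) for each prime p dividing n
φ(89) = 89 × (1 - 1/89) = 88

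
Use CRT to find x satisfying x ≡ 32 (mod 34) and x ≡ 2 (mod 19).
610

Using Chinese Remainder Theorem:
M = 34 × 19 = 646
M1 = 19, M2 = 34
y1 = 19^(-1) mod 34 = 9
y2 = 34^(-1) mod 19 = 14
x = (32×19×9 + 2×34×14) mod 646 = 610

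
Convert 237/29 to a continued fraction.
[8; 5, 1, 4]

Euclidean algorithm steps:
237 = 8 × 29 + 5
29 = 5 × 5 + 4
5 = 1 × 4 + 1
4 = 4 × 1 + 0
Continued fraction: [8; 5, 1, 4]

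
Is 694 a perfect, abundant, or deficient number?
deficient

Proper divisors of 694: sum = 1 + 2 + 347 = 350
Since 350 < 694, 694 is deficient.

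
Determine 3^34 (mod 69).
3

Repeated squaring. Binary of 34 = 100010.
3^1 ≡ 3 (mod 69); 3^2 ≡ 9 (mod 69); 3^4 ≡ 12 (mod 69); 3^8 ≡ 6 (mod 69); 3^16 ≡ 36 (mod 69); 3^32 ≡ 54 (mod 69)
3^34 = 3^2 × 3^32 ≡ 3 (mod 69)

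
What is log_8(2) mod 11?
7

Baby-step giant-step with step n = ⌈√11⌉ = 4.
Baby steps 8^j mod 11 (j:value) for j=0..3: 0:1, 1:8, 2:9, 3:6.
Giant-step multiplier: 8^(-4) ≡ 8^(10-4) = 8^6 ≡ 3 (mod 11).
Giant steps γ_i = 2·3^i mod 11: γ_0=2, γ_1=6 (in table at j=3).
x = i·n + j = 1·4 + 3 = 7.
Check: 8^7 ≡ 2 (mod 11).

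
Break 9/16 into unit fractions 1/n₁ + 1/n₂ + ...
1/2 + 1/16

Greedy algorithm:
9/16: ceiling(16/9) = 2, use 1/2
1/16: ceiling(16/1) = 16, use 1/16
Result: 9/16 = 1/2 + 1/16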